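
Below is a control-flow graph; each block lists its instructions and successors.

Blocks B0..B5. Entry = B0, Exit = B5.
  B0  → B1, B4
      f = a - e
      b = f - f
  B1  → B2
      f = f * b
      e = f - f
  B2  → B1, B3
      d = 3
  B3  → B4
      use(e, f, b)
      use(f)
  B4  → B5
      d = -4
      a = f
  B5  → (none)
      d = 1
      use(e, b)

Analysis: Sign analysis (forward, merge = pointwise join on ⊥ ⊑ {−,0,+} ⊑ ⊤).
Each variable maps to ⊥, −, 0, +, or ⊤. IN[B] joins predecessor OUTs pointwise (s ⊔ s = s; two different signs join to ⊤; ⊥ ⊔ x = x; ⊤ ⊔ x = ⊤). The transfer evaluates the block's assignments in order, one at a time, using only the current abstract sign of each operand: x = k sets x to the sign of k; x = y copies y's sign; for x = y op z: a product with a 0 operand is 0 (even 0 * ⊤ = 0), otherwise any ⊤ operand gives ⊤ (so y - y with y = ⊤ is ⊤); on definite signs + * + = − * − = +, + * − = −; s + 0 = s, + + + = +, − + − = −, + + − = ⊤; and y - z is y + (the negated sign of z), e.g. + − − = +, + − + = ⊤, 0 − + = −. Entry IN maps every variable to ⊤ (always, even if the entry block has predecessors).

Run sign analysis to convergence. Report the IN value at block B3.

Answer: {a: ⊤, b: ⊤, c: ⊤, d: +, e: ⊤, f: ⊤}

Trace:
Per-block solution:
  B0: | IN=(all ⊤) | OUT=(all ⊤)
  B1: | IN=(all ⊤) | OUT=(all ⊤)
  B2: | IN=(all ⊤) | OUT={d:+; rest ⊤}
  B3: | IN={d:+; rest ⊤} | OUT={d:+; rest ⊤}
  B4: | IN=(all ⊤) | OUT={d:-; rest ⊤}
  B5: | IN={d:-; rest ⊤} | OUT={d:+; rest ⊤}

Merge at B3: IN[B3] = OUT[B2] = {a: ⊤, b: ⊤, c: ⊤, d: +, e: ⊤, f: ⊤}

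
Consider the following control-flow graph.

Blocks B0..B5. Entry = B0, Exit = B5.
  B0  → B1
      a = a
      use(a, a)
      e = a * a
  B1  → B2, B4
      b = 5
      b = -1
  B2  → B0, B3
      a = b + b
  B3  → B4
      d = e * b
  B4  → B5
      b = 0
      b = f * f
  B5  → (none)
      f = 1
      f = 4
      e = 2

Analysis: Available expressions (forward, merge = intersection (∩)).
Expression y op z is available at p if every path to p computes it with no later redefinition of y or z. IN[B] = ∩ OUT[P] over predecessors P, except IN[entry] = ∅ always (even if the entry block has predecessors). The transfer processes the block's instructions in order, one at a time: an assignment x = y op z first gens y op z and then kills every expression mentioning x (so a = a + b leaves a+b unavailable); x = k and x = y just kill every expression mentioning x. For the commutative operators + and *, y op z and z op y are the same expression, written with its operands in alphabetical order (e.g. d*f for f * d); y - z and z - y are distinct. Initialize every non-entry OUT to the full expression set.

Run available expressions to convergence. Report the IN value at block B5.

Answer: {f*f}

Derivation:
Per-block solution:
  B0:  IN={}  OUT={a*a}
  B1:  IN={a*a}  OUT={a*a}
  B2:  IN={a*a}  OUT={b+b}
  B3:  IN={b+b}  OUT={b*e, b+b}
  B4:  IN={}  OUT={f*f}
  B5:  IN={f*f}  OUT={}

Merge at B5: IN[B5] = OUT[B4] = {f*f}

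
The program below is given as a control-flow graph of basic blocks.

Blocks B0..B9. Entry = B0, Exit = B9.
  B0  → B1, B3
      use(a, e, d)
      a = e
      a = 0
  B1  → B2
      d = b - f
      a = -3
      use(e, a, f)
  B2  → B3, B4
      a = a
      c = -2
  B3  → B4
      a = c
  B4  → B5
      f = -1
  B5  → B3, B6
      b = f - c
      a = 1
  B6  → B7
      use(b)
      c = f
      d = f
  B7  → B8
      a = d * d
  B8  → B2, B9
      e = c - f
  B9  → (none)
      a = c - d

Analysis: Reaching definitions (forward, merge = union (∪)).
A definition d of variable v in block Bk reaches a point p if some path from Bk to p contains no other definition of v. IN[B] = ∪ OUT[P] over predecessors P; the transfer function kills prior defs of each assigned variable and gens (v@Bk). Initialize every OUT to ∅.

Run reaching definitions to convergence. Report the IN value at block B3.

Per-block solution:
  B0: | IN={} | OUT={a@B0}
  B1: | IN={a@B0} | OUT={a@B1, d@B1}
  B2: | IN={a@B1, a@B7, b@B5, c@B6, d@B1, d@B6, e@B8, f@B4} | OUT={a@B2, b@B5, c@B2, d@B1, d@B6, e@B8, f@B4}
  B3: | IN={a@B0, a@B2, a@B5, b@B5, c@B2, d@B1, d@B6, e@B8, f@B4} | OUT={a@B3, b@B5, c@B2, d@B1, d@B6, e@B8, f@B4}
  B4: | IN={a@B2, a@B3, b@B5, c@B2, d@B1, d@B6, e@B8, f@B4} | OUT={a@B2, a@B3, b@B5, c@B2, d@B1, d@B6, e@B8, f@B4}
  B5: | IN={a@B2, a@B3, b@B5, c@B2, d@B1, d@B6, e@B8, f@B4} | OUT={a@B5, b@B5, c@B2, d@B1, d@B6, e@B8, f@B4}
  B6: | IN={a@B5, b@B5, c@B2, d@B1, d@B6, e@B8, f@B4} | OUT={a@B5, b@B5, c@B6, d@B6, e@B8, f@B4}
  B7: | IN={a@B5, b@B5, c@B6, d@B6, e@B8, f@B4} | OUT={a@B7, b@B5, c@B6, d@B6, e@B8, f@B4}
  B8: | IN={a@B7, b@B5, c@B6, d@B6, e@B8, f@B4} | OUT={a@B7, b@B5, c@B6, d@B6, e@B8, f@B4}
  B9: | IN={a@B7, b@B5, c@B6, d@B6, e@B8, f@B4} | OUT={a@B9, b@B5, c@B6, d@B6, e@B8, f@B4}

Merge at B3: IN[B3] = OUT[B0] ⊔ OUT[B2] ⊔ OUT[B5] = {a@B0, a@B2, a@B5, b@B5, c@B2, d@B1, d@B6, e@B8, f@B4}

Answer: {a@B0, a@B2, a@B5, b@B5, c@B2, d@B1, d@B6, e@B8, f@B4}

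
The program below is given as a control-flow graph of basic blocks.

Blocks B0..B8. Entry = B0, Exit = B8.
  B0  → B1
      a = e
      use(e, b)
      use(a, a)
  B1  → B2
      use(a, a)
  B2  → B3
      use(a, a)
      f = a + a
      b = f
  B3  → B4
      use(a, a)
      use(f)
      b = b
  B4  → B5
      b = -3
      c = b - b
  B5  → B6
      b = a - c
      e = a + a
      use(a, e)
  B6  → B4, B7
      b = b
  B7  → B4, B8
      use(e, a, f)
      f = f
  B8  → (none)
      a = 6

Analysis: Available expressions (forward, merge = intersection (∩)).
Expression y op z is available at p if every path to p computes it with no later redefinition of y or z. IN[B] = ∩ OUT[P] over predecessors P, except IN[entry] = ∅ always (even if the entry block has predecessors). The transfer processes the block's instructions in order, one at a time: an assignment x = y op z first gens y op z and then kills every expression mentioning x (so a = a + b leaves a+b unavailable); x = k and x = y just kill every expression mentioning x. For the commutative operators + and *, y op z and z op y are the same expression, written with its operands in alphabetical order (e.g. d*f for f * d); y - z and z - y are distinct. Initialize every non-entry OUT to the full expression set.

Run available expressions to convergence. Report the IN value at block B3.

Answer: {a+a}

Trace:
Fixpoint table:
  B0:  IN={}  OUT={}
  B1:  IN={}  OUT={}
  B2:  IN={}  OUT={a+a}
  B3:  IN={a+a}  OUT={a+a}
  B4:  IN={a+a}  OUT={a+a, b-b}
  B5:  IN={a+a, b-b}  OUT={a+a, a-c}
  B6:  IN={a+a, a-c}  OUT={a+a, a-c}
  B7:  IN={a+a, a-c}  OUT={a+a, a-c}
  B8:  IN={a+a, a-c}  OUT={}

Merge at B3: IN[B3] = OUT[B2] = {a+a}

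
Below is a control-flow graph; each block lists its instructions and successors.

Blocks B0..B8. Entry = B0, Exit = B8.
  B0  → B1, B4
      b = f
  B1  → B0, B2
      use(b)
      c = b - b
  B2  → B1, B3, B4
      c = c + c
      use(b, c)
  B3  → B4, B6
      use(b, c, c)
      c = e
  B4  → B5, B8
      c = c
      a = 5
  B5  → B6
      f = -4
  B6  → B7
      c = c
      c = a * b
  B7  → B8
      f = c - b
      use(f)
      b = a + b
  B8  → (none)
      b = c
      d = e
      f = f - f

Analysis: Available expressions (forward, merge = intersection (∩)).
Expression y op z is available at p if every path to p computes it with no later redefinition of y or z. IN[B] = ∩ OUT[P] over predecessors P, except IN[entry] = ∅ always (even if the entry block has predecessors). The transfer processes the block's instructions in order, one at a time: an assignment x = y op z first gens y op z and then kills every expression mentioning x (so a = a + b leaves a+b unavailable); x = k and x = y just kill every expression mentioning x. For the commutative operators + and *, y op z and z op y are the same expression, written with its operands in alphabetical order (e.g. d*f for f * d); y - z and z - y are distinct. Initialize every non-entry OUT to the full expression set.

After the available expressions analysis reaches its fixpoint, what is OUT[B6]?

Converged values:
  B0:  IN={}  OUT={}
  B1:  IN={}  OUT={b-b}
  B2:  IN={b-b}  OUT={b-b}
  B3:  IN={b-b}  OUT={b-b}
  B4:  IN={}  OUT={}
  B5:  IN={}  OUT={}
  B6:  IN={}  OUT={a*b}
  B7:  IN={a*b}  OUT={}
  B8:  IN={}  OUT={}

Merge at B6: IN[B6] = OUT[B3] ∩ OUT[B5] = {}
Applying B6's transfer function to that IN value gives OUT[B6] (row B6 above).

Answer: {a*b}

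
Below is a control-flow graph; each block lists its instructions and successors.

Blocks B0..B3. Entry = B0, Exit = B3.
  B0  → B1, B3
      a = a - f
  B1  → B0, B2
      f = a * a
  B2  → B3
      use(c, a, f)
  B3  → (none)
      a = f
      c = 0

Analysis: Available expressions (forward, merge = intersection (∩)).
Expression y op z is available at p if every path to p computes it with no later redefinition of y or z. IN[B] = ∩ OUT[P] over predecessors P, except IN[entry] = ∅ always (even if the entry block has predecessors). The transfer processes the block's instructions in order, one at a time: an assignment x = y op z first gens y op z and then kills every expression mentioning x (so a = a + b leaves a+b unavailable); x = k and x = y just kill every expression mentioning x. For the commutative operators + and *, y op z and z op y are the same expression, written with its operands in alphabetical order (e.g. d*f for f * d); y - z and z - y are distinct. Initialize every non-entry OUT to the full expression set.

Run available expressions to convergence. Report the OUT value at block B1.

Answer: {a*a}

Trace:
Fixpoint table:
  B0:  IN={}  OUT={}
  B1:  IN={}  OUT={a*a}
  B2:  IN={a*a}  OUT={a*a}
  B3:  IN={}  OUT={}

Merge at B1: IN[B1] = OUT[B0] = {}
Applying B1's transfer function to that IN value gives OUT[B1] (row B1 above).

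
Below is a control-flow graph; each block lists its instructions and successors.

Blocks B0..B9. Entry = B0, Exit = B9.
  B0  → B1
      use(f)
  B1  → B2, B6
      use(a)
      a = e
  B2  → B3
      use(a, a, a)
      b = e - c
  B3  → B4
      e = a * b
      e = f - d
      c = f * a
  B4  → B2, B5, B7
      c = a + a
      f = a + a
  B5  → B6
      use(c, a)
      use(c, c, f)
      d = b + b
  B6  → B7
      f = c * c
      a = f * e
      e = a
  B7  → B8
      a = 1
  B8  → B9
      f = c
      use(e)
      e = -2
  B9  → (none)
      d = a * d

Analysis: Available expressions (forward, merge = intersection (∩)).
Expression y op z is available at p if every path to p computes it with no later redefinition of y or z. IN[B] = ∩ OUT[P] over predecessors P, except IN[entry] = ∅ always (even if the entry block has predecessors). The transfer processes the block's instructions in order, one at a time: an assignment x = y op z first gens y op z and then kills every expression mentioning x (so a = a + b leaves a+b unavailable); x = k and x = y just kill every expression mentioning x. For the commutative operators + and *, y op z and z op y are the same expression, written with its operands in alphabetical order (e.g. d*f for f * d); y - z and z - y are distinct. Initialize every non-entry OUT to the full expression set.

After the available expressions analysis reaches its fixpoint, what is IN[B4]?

Answer: {a*b, a*f, f-d}

Derivation:
Converged values:
  B0: | IN={} | OUT={}
  B1: | IN={} | OUT={}
  B2: | IN={} | OUT={e-c}
  B3: | IN={e-c} | OUT={a*b, a*f, f-d}
  B4: | IN={a*b, a*f, f-d} | OUT={a*b, a+a}
  B5: | IN={a*b, a+a} | OUT={a*b, a+a, b+b}
  B6: | IN={} | OUT={c*c}
  B7: | IN={} | OUT={}
  B8: | IN={} | OUT={}
  B9: | IN={} | OUT={}

Merge at B4: IN[B4] = OUT[B3] = {a*b, a*f, f-d}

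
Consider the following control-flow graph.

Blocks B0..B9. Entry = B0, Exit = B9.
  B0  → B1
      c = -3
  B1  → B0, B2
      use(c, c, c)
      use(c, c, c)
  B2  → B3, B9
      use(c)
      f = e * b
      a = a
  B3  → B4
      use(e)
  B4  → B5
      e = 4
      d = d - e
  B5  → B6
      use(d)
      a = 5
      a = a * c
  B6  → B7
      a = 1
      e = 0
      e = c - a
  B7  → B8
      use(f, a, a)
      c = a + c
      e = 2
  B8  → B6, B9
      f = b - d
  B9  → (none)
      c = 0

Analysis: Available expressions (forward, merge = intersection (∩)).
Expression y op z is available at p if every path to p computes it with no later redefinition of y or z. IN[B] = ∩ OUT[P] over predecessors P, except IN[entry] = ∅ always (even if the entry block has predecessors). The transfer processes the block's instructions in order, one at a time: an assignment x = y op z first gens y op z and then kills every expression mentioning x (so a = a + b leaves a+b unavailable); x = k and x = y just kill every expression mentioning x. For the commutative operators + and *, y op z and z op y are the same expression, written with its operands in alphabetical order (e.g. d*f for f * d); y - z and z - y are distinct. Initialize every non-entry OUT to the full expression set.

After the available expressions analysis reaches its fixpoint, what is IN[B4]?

Fixpoint table:
  B0: | IN={} | OUT={}
  B1: | IN={} | OUT={}
  B2: | IN={} | OUT={b*e}
  B3: | IN={b*e} | OUT={b*e}
  B4: | IN={b*e} | OUT={}
  B5: | IN={} | OUT={}
  B6: | IN={} | OUT={c-a}
  B7: | IN={c-a} | OUT={}
  B8: | IN={} | OUT={b-d}
  B9: | IN={} | OUT={}

Merge at B4: IN[B4] = OUT[B3] = {b*e}

Answer: {b*e}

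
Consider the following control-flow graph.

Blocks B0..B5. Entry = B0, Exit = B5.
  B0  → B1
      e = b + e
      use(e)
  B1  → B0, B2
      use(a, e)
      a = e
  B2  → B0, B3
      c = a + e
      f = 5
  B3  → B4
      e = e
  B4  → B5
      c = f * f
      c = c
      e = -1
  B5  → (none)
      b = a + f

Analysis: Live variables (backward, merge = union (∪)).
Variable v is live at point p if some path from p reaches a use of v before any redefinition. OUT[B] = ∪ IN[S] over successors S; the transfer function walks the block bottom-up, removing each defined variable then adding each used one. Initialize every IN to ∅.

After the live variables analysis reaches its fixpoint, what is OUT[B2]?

Answer: {a, b, e, f}

Trace:
Per-block solution:
  B0:   IN={a, b, e}   OUT={a, b, e}
  B1:   IN={a, b, e}   OUT={a, b, e}
  B2:   IN={a, b, e}   OUT={a, b, e, f}
  B3:   IN={a, e, f}   OUT={a, f}
  B4:   IN={a, f}   OUT={a, f}
  B5:   IN={a, f}   OUT={}

Merge at B2: OUT[B2] = IN[B0] ⊔ IN[B3] = {a, b, e, f}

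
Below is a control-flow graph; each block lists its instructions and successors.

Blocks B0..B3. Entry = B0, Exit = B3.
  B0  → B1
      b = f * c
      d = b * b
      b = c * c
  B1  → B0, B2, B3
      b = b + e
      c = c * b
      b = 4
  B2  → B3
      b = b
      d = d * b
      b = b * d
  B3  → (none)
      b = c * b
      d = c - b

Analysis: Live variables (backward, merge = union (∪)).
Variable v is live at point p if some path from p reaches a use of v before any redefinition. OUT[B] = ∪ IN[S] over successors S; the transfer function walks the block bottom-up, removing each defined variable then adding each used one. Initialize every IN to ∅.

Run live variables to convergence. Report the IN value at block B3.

Answer: {b, c}

Trace:
Per-block solution:
  B0: | IN={c, e, f} | OUT={b, c, d, e, f}
  B1: | IN={b, c, d, e, f} | OUT={b, c, d, e, f}
  B2: | IN={b, c, d} | OUT={b, c}
  B3: | IN={b, c} | OUT={}

B3 is the boundary node: OUT[B3] = {}
Applying B3's transfer function to that OUT value gives IN[B3] (row B3 above).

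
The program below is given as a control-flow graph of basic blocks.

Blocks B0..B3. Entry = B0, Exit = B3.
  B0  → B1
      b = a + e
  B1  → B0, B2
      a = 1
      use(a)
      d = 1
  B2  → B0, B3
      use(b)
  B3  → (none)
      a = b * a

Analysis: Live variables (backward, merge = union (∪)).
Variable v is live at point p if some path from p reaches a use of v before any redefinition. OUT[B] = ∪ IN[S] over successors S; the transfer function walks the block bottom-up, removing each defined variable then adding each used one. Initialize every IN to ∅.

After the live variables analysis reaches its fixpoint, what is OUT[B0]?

Converged values:
  B0: | IN={a, e} | OUT={b, e}
  B1: | IN={b, e} | OUT={a, b, e}
  B2: | IN={a, b, e} | OUT={a, b, e}
  B3: | IN={a, b} | OUT={}

Merge at B0: OUT[B0] = IN[B1] = {b, e}

Answer: {b, e}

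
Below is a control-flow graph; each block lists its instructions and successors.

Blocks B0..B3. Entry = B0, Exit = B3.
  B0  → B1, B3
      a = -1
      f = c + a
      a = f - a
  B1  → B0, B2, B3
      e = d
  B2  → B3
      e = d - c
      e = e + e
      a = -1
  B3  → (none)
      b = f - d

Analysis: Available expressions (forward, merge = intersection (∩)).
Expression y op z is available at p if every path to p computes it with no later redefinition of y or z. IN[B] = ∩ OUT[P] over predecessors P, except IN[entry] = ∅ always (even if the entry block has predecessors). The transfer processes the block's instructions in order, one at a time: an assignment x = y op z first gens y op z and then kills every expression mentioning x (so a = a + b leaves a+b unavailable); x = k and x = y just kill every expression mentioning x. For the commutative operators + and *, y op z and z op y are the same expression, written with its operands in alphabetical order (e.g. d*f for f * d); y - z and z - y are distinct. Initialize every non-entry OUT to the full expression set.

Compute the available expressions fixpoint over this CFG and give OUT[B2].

Answer: {d-c}

Trace:
Fixpoint table:
  B0: | IN={} | OUT={}
  B1: | IN={} | OUT={}
  B2: | IN={} | OUT={d-c}
  B3: | IN={} | OUT={f-d}

Merge at B2: IN[B2] = OUT[B1] = {}
Applying B2's transfer function to that IN value gives OUT[B2] (row B2 above).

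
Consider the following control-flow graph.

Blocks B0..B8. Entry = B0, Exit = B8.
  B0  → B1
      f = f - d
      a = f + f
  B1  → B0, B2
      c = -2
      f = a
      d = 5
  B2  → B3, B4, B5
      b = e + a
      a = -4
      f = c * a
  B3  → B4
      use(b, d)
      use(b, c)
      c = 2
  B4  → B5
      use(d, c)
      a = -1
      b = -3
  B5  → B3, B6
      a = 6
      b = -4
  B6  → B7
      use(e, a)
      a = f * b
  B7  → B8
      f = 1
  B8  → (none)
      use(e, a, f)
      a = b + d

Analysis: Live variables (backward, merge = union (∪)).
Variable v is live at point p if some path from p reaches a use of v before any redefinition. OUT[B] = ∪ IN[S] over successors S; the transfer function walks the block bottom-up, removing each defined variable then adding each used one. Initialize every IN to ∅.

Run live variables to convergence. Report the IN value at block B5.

Fixpoint table:
  B0:  IN={d, e, f}  OUT={a, e}
  B1:  IN={a, e}  OUT={a, c, d, e, f}
  B2:  IN={a, c, d, e}  OUT={b, c, d, e, f}
  B3:  IN={b, c, d, e, f}  OUT={c, d, e, f}
  B4:  IN={c, d, e, f}  OUT={c, d, e, f}
  B5:  IN={c, d, e, f}  OUT={a, b, c, d, e, f}
  B6:  IN={a, b, d, e, f}  OUT={a, b, d, e}
  B7:  IN={a, b, d, e}  OUT={a, b, d, e, f}
  B8:  IN={a, b, d, e, f}  OUT={}

Merge at B5: OUT[B5] = IN[B3] ⊔ IN[B6] = {a, b, c, d, e, f}
Applying B5's transfer function to that OUT value gives IN[B5] (row B5 above).

Answer: {c, d, e, f}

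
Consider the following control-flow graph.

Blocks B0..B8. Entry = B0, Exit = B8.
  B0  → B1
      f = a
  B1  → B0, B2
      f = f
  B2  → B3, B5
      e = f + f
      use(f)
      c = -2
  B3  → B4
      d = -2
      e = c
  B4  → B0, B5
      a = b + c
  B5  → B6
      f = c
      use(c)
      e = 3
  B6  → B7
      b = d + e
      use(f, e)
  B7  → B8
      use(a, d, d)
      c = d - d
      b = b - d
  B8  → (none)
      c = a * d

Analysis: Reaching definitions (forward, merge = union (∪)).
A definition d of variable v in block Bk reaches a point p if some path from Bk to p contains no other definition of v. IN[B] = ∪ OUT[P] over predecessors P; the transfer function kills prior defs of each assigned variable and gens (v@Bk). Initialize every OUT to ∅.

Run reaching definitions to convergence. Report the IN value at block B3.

Answer: {a@B4, c@B2, d@B3, e@B2, f@B1}

Trace:
Fixpoint table:
  B0: | IN={a@B4, c@B2, d@B3, e@B3, f@B1} | OUT={a@B4, c@B2, d@B3, e@B3, f@B0}
  B1: | IN={a@B4, c@B2, d@B3, e@B3, f@B0} | OUT={a@B4, c@B2, d@B3, e@B3, f@B1}
  B2: | IN={a@B4, c@B2, d@B3, e@B3, f@B1} | OUT={a@B4, c@B2, d@B3, e@B2, f@B1}
  B3: | IN={a@B4, c@B2, d@B3, e@B2, f@B1} | OUT={a@B4, c@B2, d@B3, e@B3, f@B1}
  B4: | IN={a@B4, c@B2, d@B3, e@B3, f@B1} | OUT={a@B4, c@B2, d@B3, e@B3, f@B1}
  B5: | IN={a@B4, c@B2, d@B3, e@B2, e@B3, f@B1} | OUT={a@B4, c@B2, d@B3, e@B5, f@B5}
  B6: | IN={a@B4, c@B2, d@B3, e@B5, f@B5} | OUT={a@B4, b@B6, c@B2, d@B3, e@B5, f@B5}
  B7: | IN={a@B4, b@B6, c@B2, d@B3, e@B5, f@B5} | OUT={a@B4, b@B7, c@B7, d@B3, e@B5, f@B5}
  B8: | IN={a@B4, b@B7, c@B7, d@B3, e@B5, f@B5} | OUT={a@B4, b@B7, c@B8, d@B3, e@B5, f@B5}

Merge at B3: IN[B3] = OUT[B2] = {a@B4, c@B2, d@B3, e@B2, f@B1}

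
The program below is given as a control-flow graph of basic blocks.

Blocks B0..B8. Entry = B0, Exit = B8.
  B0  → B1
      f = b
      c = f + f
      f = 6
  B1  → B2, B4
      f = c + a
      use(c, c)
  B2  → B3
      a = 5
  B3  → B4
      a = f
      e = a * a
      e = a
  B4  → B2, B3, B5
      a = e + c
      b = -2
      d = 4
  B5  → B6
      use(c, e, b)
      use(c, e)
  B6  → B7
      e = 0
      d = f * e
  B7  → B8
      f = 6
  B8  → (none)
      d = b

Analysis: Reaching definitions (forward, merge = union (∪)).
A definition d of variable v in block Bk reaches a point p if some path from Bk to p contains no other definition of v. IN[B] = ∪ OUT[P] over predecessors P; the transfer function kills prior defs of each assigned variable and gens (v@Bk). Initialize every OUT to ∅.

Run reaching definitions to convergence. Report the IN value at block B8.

Answer: {a@B4, b@B4, c@B0, d@B6, e@B6, f@B7}

Derivation:
Converged values:
  B0:   IN={}   OUT={c@B0, f@B0}
  B1:   IN={c@B0, f@B0}   OUT={c@B0, f@B1}
  B2:   IN={a@B4, b@B4, c@B0, d@B4, e@B3, f@B1}   OUT={a@B2, b@B4, c@B0, d@B4, e@B3, f@B1}
  B3:   IN={a@B2, a@B4, b@B4, c@B0, d@B4, e@B3, f@B1}   OUT={a@B3, b@B4, c@B0, d@B4, e@B3, f@B1}
  B4:   IN={a@B3, b@B4, c@B0, d@B4, e@B3, f@B1}   OUT={a@B4, b@B4, c@B0, d@B4, e@B3, f@B1}
  B5:   IN={a@B4, b@B4, c@B0, d@B4, e@B3, f@B1}   OUT={a@B4, b@B4, c@B0, d@B4, e@B3, f@B1}
  B6:   IN={a@B4, b@B4, c@B0, d@B4, e@B3, f@B1}   OUT={a@B4, b@B4, c@B0, d@B6, e@B6, f@B1}
  B7:   IN={a@B4, b@B4, c@B0, d@B6, e@B6, f@B1}   OUT={a@B4, b@B4, c@B0, d@B6, e@B6, f@B7}
  B8:   IN={a@B4, b@B4, c@B0, d@B6, e@B6, f@B7}   OUT={a@B4, b@B4, c@B0, d@B8, e@B6, f@B7}

Merge at B8: IN[B8] = OUT[B7] = {a@B4, b@B4, c@B0, d@B6, e@B6, f@B7}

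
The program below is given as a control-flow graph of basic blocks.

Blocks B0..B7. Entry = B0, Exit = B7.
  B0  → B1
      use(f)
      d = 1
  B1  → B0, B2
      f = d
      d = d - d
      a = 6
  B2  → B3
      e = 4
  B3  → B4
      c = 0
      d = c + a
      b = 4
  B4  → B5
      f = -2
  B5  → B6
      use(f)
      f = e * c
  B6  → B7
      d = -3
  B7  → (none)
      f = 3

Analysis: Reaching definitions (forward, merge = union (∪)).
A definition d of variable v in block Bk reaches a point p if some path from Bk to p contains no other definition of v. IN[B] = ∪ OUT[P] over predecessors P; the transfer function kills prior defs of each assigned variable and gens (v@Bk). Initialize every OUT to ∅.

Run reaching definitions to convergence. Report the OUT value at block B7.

Fixpoint table:
  B0:  IN={a@B1, d@B1, f@B1}  OUT={a@B1, d@B0, f@B1}
  B1:  IN={a@B1, d@B0, f@B1}  OUT={a@B1, d@B1, f@B1}
  B2:  IN={a@B1, d@B1, f@B1}  OUT={a@B1, d@B1, e@B2, f@B1}
  B3:  IN={a@B1, d@B1, e@B2, f@B1}  OUT={a@B1, b@B3, c@B3, d@B3, e@B2, f@B1}
  B4:  IN={a@B1, b@B3, c@B3, d@B3, e@B2, f@B1}  OUT={a@B1, b@B3, c@B3, d@B3, e@B2, f@B4}
  B5:  IN={a@B1, b@B3, c@B3, d@B3, e@B2, f@B4}  OUT={a@B1, b@B3, c@B3, d@B3, e@B2, f@B5}
  B6:  IN={a@B1, b@B3, c@B3, d@B3, e@B2, f@B5}  OUT={a@B1, b@B3, c@B3, d@B6, e@B2, f@B5}
  B7:  IN={a@B1, b@B3, c@B3, d@B6, e@B2, f@B5}  OUT={a@B1, b@B3, c@B3, d@B6, e@B2, f@B7}

Merge at B7: IN[B7] = OUT[B6] = {a@B1, b@B3, c@B3, d@B6, e@B2, f@B5}
Applying B7's transfer function to that IN value gives OUT[B7] (row B7 above).

Answer: {a@B1, b@B3, c@B3, d@B6, e@B2, f@B7}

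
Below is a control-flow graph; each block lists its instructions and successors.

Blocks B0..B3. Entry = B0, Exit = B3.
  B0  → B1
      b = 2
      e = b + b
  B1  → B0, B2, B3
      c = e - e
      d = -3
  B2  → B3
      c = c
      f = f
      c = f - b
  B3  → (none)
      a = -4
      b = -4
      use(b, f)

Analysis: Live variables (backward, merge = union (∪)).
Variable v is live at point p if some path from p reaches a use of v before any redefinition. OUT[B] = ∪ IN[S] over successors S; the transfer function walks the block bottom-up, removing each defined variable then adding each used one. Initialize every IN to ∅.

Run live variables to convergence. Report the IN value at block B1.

Converged values:
  B0:   IN={f}   OUT={b, e, f}
  B1:   IN={b, e, f}   OUT={b, c, f}
  B2:   IN={b, c, f}   OUT={f}
  B3:   IN={f}   OUT={}

Merge at B1: OUT[B1] = IN[B0] ⊔ IN[B2] ⊔ IN[B3] = {b, c, f}
Applying B1's transfer function to that OUT value gives IN[B1] (row B1 above).

Answer: {b, e, f}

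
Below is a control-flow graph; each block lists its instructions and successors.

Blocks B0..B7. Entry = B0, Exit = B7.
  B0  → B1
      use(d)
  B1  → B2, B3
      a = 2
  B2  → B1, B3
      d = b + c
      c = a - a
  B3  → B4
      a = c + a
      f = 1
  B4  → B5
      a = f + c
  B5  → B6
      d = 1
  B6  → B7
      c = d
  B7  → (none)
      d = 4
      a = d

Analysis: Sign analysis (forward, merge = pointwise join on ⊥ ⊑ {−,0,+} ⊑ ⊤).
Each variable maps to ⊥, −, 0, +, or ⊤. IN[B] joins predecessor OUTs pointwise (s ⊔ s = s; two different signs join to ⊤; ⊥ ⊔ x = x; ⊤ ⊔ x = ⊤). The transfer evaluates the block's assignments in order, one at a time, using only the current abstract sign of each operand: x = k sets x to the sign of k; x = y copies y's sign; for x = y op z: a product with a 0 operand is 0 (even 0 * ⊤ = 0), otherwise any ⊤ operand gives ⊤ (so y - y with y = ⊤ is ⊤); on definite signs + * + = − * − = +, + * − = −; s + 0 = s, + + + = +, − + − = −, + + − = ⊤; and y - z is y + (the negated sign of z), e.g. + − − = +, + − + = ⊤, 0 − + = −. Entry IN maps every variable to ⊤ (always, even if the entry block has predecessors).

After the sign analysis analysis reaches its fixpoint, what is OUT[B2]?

Per-block solution:
  B0: | IN=(all ⊤) | OUT=(all ⊤)
  B1: | IN=(all ⊤) | OUT={a:+; rest ⊤}
  B2: | IN={a:+; rest ⊤} | OUT={a:+; rest ⊤}
  B3: | IN={a:+; rest ⊤} | OUT={f:+; rest ⊤}
  B4: | IN={f:+; rest ⊤} | OUT={f:+; rest ⊤}
  B5: | IN={f:+; rest ⊤} | OUT={d:+, f:+; rest ⊤}
  B6: | IN={d:+, f:+; rest ⊤} | OUT={c:+, d:+, f:+; rest ⊤}
  B7: | IN={c:+, d:+, f:+; rest ⊤} | OUT={a:+, c:+, d:+, f:+; rest ⊤}

Merge at B2: IN[B2] = OUT[B1] = {a: +, b: ⊤, c: ⊤, d: ⊤, e: ⊤, f: ⊤}
Applying B2's transfer function to that IN value gives OUT[B2] (row B2 above).

Answer: {a: +, b: ⊤, c: ⊤, d: ⊤, e: ⊤, f: ⊤}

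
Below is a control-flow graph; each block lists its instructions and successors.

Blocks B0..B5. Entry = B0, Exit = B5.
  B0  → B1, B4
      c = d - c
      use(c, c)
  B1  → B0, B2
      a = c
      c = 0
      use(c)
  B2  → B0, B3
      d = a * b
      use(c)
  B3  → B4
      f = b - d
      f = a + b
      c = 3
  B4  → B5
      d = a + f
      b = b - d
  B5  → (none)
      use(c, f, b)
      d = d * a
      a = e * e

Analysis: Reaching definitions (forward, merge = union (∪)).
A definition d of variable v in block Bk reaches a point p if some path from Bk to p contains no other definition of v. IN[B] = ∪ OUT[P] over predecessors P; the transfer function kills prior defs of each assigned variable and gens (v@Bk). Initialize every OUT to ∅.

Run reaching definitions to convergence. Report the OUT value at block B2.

Answer: {a@B1, c@B1, d@B2}

Trace:
Fixpoint table:
  B0:   IN={a@B1, c@B1, d@B2}   OUT={a@B1, c@B0, d@B2}
  B1:   IN={a@B1, c@B0, d@B2}   OUT={a@B1, c@B1, d@B2}
  B2:   IN={a@B1, c@B1, d@B2}   OUT={a@B1, c@B1, d@B2}
  B3:   IN={a@B1, c@B1, d@B2}   OUT={a@B1, c@B3, d@B2, f@B3}
  B4:   IN={a@B1, c@B0, c@B3, d@B2, f@B3}   OUT={a@B1, b@B4, c@B0, c@B3, d@B4, f@B3}
  B5:   IN={a@B1, b@B4, c@B0, c@B3, d@B4, f@B3}   OUT={a@B5, b@B4, c@B0, c@B3, d@B5, f@B3}

Merge at B2: IN[B2] = OUT[B1] = {a@B1, c@B1, d@B2}
Applying B2's transfer function to that IN value gives OUT[B2] (row B2 above).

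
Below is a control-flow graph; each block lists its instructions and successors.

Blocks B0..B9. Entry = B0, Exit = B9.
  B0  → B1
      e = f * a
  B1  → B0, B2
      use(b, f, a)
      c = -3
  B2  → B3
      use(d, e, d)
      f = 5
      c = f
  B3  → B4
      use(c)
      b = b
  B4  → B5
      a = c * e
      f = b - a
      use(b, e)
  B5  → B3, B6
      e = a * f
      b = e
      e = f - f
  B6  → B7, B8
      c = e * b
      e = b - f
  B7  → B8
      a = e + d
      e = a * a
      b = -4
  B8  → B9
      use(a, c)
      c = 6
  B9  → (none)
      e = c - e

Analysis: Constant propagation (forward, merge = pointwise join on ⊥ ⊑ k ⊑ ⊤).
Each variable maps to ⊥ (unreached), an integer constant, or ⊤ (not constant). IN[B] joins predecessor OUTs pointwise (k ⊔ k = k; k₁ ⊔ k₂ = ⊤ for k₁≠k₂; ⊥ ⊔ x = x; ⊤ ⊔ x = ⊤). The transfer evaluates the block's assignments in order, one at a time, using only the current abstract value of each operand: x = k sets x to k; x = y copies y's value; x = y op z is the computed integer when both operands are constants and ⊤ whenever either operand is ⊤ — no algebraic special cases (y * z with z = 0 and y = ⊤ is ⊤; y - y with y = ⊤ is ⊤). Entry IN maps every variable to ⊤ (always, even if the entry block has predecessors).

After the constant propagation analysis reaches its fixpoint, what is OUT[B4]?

Fixpoint table:
  B0:  IN=(all ⊤)  OUT=(all ⊤)
  B1:  IN=(all ⊤)  OUT={c:-3; rest ⊤}
  B2:  IN={c:-3; rest ⊤}  OUT={c:5, f:5; rest ⊤}
  B3:  IN={c:5; rest ⊤}  OUT={c:5; rest ⊤}
  B4:  IN={c:5; rest ⊤}  OUT={c:5; rest ⊤}
  B5:  IN={c:5; rest ⊤}  OUT={c:5; rest ⊤}
  B6:  IN={c:5; rest ⊤}  OUT=(all ⊤)
  B7:  IN=(all ⊤)  OUT={b:-4; rest ⊤}
  B8:  IN=(all ⊤)  OUT={c:6; rest ⊤}
  B9:  IN={c:6; rest ⊤}  OUT={c:6; rest ⊤}

Merge at B4: IN[B4] = OUT[B3] = {a: ⊤, b: ⊤, c: 5, d: ⊤, e: ⊤, f: ⊤}
Applying B4's transfer function to that IN value gives OUT[B4] (row B4 above).

Answer: {a: ⊤, b: ⊤, c: 5, d: ⊤, e: ⊤, f: ⊤}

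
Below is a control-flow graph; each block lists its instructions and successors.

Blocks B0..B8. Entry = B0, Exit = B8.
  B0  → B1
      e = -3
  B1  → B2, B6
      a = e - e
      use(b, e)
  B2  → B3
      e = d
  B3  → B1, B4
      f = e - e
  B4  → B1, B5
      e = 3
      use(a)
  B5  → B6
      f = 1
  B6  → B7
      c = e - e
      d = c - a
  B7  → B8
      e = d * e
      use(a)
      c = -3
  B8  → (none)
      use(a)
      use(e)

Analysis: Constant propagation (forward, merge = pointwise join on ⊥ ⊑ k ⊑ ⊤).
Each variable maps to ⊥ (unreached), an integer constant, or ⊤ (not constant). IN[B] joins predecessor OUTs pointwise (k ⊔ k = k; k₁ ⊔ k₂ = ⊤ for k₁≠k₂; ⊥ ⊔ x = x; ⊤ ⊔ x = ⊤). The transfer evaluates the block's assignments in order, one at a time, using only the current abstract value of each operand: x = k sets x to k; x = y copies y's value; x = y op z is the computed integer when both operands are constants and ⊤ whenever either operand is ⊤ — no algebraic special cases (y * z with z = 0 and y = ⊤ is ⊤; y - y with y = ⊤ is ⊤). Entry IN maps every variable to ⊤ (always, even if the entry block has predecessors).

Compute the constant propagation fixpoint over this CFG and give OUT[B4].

Answer: {a: ⊤, b: ⊤, c: ⊤, d: ⊤, e: 3, f: ⊤}

Derivation:
Per-block solution:
  B0:   IN=(all ⊤)   OUT={e:-3; rest ⊤}
  B1:   IN=(all ⊤)   OUT=(all ⊤)
  B2:   IN=(all ⊤)   OUT=(all ⊤)
  B3:   IN=(all ⊤)   OUT=(all ⊤)
  B4:   IN=(all ⊤)   OUT={e:3; rest ⊤}
  B5:   IN={e:3; rest ⊤}   OUT={e:3, f:1; rest ⊤}
  B6:   IN=(all ⊤)   OUT=(all ⊤)
  B7:   IN=(all ⊤)   OUT={c:-3; rest ⊤}
  B8:   IN={c:-3; rest ⊤}   OUT={c:-3; rest ⊤}

Merge at B4: IN[B4] = OUT[B3] = {a: ⊤, b: ⊤, c: ⊤, d: ⊤, e: ⊤, f: ⊤}
Applying B4's transfer function to that IN value gives OUT[B4] (row B4 above).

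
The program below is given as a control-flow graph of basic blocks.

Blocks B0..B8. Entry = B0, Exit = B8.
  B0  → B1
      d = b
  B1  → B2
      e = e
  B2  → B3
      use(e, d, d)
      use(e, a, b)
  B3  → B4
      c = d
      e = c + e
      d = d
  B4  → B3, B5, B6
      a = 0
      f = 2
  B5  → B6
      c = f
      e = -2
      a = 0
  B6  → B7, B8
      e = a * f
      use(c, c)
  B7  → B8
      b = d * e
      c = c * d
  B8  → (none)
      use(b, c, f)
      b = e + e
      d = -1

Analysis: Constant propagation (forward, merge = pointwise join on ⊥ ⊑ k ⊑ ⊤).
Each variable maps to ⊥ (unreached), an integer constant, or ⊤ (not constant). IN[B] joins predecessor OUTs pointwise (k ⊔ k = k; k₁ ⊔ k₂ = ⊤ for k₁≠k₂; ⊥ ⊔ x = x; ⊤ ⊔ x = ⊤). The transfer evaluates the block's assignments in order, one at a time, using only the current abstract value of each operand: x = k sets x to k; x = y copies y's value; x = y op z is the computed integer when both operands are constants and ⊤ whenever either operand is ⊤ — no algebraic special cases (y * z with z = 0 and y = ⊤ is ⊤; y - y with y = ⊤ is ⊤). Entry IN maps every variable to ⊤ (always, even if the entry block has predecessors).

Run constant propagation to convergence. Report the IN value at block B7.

Answer: {a: 0, b: ⊤, c: ⊤, d: ⊤, e: 0, f: 2}

Derivation:
Fixpoint table:
  B0: | IN=(all ⊤) | OUT=(all ⊤)
  B1: | IN=(all ⊤) | OUT=(all ⊤)
  B2: | IN=(all ⊤) | OUT=(all ⊤)
  B3: | IN=(all ⊤) | OUT=(all ⊤)
  B4: | IN=(all ⊤) | OUT={a:0, f:2; rest ⊤}
  B5: | IN={a:0, f:2; rest ⊤} | OUT={a:0, c:2, e:-2, f:2; rest ⊤}
  B6: | IN={a:0, f:2; rest ⊤} | OUT={a:0, e:0, f:2; rest ⊤}
  B7: | IN={a:0, e:0, f:2; rest ⊤} | OUT={a:0, e:0, f:2; rest ⊤}
  B8: | IN={a:0, e:0, f:2; rest ⊤} | OUT={a:0, b:0, d:-1, e:0, f:2; rest ⊤}

Merge at B7: IN[B7] = OUT[B6] = {a: 0, b: ⊤, c: ⊤, d: ⊤, e: 0, f: 2}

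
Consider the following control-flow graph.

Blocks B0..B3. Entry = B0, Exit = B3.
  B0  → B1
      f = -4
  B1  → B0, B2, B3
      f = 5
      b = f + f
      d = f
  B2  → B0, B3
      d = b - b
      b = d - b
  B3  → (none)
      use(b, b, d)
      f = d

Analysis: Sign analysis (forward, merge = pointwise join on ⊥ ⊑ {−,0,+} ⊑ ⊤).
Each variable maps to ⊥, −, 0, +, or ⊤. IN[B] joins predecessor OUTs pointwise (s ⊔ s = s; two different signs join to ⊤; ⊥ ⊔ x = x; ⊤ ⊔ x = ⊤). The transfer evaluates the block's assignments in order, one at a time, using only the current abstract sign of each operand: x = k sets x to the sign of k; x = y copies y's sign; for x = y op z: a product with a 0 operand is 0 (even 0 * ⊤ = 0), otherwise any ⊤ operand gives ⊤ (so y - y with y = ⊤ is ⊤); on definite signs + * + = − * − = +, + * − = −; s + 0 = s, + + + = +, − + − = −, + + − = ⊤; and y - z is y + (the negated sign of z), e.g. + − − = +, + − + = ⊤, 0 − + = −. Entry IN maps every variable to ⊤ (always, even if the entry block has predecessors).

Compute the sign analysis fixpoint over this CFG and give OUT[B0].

Fixpoint table:
  B0:   IN=(all ⊤)   OUT={f:-; rest ⊤}
  B1:   IN={f:-; rest ⊤}   OUT={b:+, d:+, f:+; rest ⊤}
  B2:   IN={b:+, d:+, f:+; rest ⊤}   OUT={f:+; rest ⊤}
  B3:   IN={f:+; rest ⊤}   OUT=(all ⊤)

Merge at B0 (entry node, so the boundary value (all ⊤) is joined with the incoming edge(s)): IN[B0] = (all ⊤) ⊔ OUT[B1] ⊔ OUT[B2] = {a: ⊤, b: ⊤, c: ⊤, d: ⊤, e: ⊤, f: ⊤}
Applying B0's transfer function to that IN value gives OUT[B0] (row B0 above).

Answer: {a: ⊤, b: ⊤, c: ⊤, d: ⊤, e: ⊤, f: -}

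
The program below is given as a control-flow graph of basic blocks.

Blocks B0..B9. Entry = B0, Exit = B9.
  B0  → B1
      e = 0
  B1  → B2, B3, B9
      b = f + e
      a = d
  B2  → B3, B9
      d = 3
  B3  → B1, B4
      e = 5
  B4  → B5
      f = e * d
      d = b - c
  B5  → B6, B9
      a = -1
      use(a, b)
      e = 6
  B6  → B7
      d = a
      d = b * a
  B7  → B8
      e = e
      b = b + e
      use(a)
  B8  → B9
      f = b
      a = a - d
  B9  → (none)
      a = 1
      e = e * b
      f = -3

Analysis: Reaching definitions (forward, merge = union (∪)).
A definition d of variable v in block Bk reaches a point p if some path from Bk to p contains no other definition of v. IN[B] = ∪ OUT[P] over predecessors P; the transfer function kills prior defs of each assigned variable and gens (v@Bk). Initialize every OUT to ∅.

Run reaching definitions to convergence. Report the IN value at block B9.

Answer: {a@B1, a@B5, a@B8, b@B1, b@B7, d@B2, d@B4, d@B6, e@B0, e@B3, e@B5, e@B7, f@B4, f@B8}

Derivation:
Fixpoint table:
  B0: | IN={} | OUT={e@B0}
  B1: | IN={a@B1, b@B1, d@B2, e@B0, e@B3} | OUT={a@B1, b@B1, d@B2, e@B0, e@B3}
  B2: | IN={a@B1, b@B1, d@B2, e@B0, e@B3} | OUT={a@B1, b@B1, d@B2, e@B0, e@B3}
  B3: | IN={a@B1, b@B1, d@B2, e@B0, e@B3} | OUT={a@B1, b@B1, d@B2, e@B3}
  B4: | IN={a@B1, b@B1, d@B2, e@B3} | OUT={a@B1, b@B1, d@B4, e@B3, f@B4}
  B5: | IN={a@B1, b@B1, d@B4, e@B3, f@B4} | OUT={a@B5, b@B1, d@B4, e@B5, f@B4}
  B6: | IN={a@B5, b@B1, d@B4, e@B5, f@B4} | OUT={a@B5, b@B1, d@B6, e@B5, f@B4}
  B7: | IN={a@B5, b@B1, d@B6, e@B5, f@B4} | OUT={a@B5, b@B7, d@B6, e@B7, f@B4}
  B8: | IN={a@B5, b@B7, d@B6, e@B7, f@B4} | OUT={a@B8, b@B7, d@B6, e@B7, f@B8}
  B9: | IN={a@B1, a@B5, a@B8, b@B1, b@B7, d@B2, d@B4, d@B6, e@B0, e@B3, e@B5, e@B7, f@B4, f@B8} | OUT={a@B9, b@B1, b@B7, d@B2, d@B4, d@B6, e@B9, f@B9}

Merge at B9: IN[B9] = OUT[B1] ⊔ OUT[B2] ⊔ OUT[B5] ⊔ OUT[B8] = {a@B1, a@B5, a@B8, b@B1, b@B7, d@B2, d@B4, d@B6, e@B0, e@B3, e@B5, e@B7, f@B4, f@B8}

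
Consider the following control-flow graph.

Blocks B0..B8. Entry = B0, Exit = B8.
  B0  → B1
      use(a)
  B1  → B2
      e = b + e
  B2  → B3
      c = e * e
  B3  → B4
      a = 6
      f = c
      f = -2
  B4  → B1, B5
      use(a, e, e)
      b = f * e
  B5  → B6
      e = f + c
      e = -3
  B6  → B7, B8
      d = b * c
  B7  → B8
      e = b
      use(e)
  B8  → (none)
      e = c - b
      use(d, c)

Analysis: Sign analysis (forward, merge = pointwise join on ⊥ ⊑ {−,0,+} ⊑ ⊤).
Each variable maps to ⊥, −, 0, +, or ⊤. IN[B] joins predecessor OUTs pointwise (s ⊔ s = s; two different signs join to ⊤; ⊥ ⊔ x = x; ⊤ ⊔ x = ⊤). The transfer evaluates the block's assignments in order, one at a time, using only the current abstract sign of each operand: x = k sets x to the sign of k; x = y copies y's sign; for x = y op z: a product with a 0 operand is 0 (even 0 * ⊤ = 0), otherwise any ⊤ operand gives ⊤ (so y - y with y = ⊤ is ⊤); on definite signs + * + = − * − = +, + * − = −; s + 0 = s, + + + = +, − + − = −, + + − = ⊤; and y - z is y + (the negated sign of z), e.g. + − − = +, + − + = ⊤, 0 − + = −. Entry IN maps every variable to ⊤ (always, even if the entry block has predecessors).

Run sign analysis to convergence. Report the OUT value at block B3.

Answer: {a: +, b: ⊤, c: ⊤, d: ⊤, e: ⊤, f: -}

Working:
Fixpoint table:
  B0: | IN=(all ⊤) | OUT=(all ⊤)
  B1: | IN=(all ⊤) | OUT=(all ⊤)
  B2: | IN=(all ⊤) | OUT=(all ⊤)
  B3: | IN=(all ⊤) | OUT={a:+, f:-; rest ⊤}
  B4: | IN={a:+, f:-; rest ⊤} | OUT={a:+, f:-; rest ⊤}
  B5: | IN={a:+, f:-; rest ⊤} | OUT={a:+, e:-, f:-; rest ⊤}
  B6: | IN={a:+, e:-, f:-; rest ⊤} | OUT={a:+, e:-, f:-; rest ⊤}
  B7: | IN={a:+, e:-, f:-; rest ⊤} | OUT={a:+, f:-; rest ⊤}
  B8: | IN={a:+, f:-; rest ⊤} | OUT={a:+, f:-; rest ⊤}

Merge at B3: IN[B3] = OUT[B2] = {a: ⊤, b: ⊤, c: ⊤, d: ⊤, e: ⊤, f: ⊤}
Applying B3's transfer function to that IN value gives OUT[B3] (row B3 above).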